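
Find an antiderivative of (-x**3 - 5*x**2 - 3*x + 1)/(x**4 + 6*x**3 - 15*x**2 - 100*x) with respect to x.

-log(x)/100 - 155*log(x - 4)/324 - 1036*log(x + 5)/2025 - 16/(45*x + 225) + C

Factor the denominator: x*(x - 4)*(x + 5)**2.
Partial-fraction decomposition: -1036/(2025*(x + 5)) + 16/(45*(x + 5)**2) - 155/(324*(x - 4)) - 1/(100*x).
Integrate each term; A/(x−a) gives A·log|x−a|; A/(x−a)² gives −A/(x−a).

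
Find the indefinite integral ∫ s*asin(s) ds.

Use integration by parts with u = arcsin(s), dv = s ds.
Then du = 1/sqrt(-s**2 + 1) ds.

s**2*asin(s)/2 + s*sqrt(-s**2 + 1)/4 - asin(s)/4 + C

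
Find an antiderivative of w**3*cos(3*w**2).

Let u = w², du = 2w dw; rewrite as (1/2)∫ u^1·cos(3u) du.
Now integrate by parts 1 time.

w**2*sin(3*w**2)/6 + cos(3*w**2)/18 + C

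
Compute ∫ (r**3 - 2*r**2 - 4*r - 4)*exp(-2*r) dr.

(-4*r**3 + 2*r**2 + 18*r + 25)*exp(-2*r)/8 + C

Use integration by parts with u = r**3 - 2*r**2 - 4*r - 4, dv = exp(-2*r) dr, so v = -exp(-2*r)/2.
Apply parts 3 times (tabular method): alternate signs, differentiate u down to 0, integrate dv up.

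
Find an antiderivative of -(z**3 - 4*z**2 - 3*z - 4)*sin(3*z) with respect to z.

Use integration by parts with u = z**3 - 4*z**2 - 3*z - 4, dv = -sin(3*z) dz, so v = cos(3*z)/3.
Apply parts 3 times (tabular method): alternate signs, differentiate u down to 0, integrate dv up.

z**3*cos(3*z)/3 - z**2*sin(3*z)/3 - 4*z**2*cos(3*z)/3 + 8*z*sin(3*z)/9 - 11*z*cos(3*z)/9 + 11*sin(3*z)/27 - 28*cos(3*z)/27 + C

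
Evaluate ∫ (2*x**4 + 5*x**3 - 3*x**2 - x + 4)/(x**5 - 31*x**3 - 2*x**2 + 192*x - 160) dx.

1799*log(x - 5)/972 - 31*log(x - 2)/54 + 7*log(x - 1)/100 + 7937*log(x + 4)/12150 + 76/(135*x + 540) + C

Factor the denominator: (x - 5)*(x - 2)*(x - 1)*(x + 4)**2.
Partial-fraction decomposition: 7937/(12150*(x + 4)) - 76/(135*(x + 4)**2) + 7/(100*(x - 1)) - 31/(54*(x - 2)) + 1799/(972*(x - 5)).
Integrate each term; A/(x−a) gives A·log|x−a|; A/(x−a)² gives −A/(x−a).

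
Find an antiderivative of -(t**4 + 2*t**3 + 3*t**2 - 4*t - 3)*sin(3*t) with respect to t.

Use integration by parts with u = t**4 + 2*t**3 + 3*t**2 - 4*t - 3, dv = -sin(3*t) dt, so v = cos(3*t)/3.
Apply parts 4 times (tabular method): alternate signs, differentiate u down to 0, integrate dv up.

t**4*cos(3*t)/3 - 4*t**3*sin(3*t)/9 + 2*t**3*cos(3*t)/3 - 2*t**2*sin(3*t)/3 + 5*t**2*cos(3*t)/9 - 10*t*sin(3*t)/27 - 16*t*cos(3*t)/9 + 16*sin(3*t)/27 - 91*cos(3*t)/81 + C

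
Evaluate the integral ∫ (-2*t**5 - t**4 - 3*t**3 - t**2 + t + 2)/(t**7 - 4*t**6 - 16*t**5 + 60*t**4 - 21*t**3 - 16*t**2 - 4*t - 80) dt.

Factor the denominator: (t - 5)*(t - 2)**2*(t + 1)*(t + 4)*(t**2 + 1).
Partial-fraction decomposition: -(81*t + 67)/(5525*(t**2 + 1)) + 983/(8262*(t + 4)) - 1/(81*(t + 1)) + 1957/(4050*(t - 2)) + 52/(135*(t - 2)**2) - 1817/(3159*(t - 5)).
Integrate each term; A/(t−a) gives A·log|t−a|; the (Bt+D)/(t²+p²) term gives a log and an atan.

-1817*log(t - 5)/3159 + 1957*log(t - 2)/4050 - log(t + 1)/81 + 983*log(t + 4)/8262 - 81*log(t**2 + 1)/11050 - 67*atan(t)/5525 - 52/(135*t - 270) + C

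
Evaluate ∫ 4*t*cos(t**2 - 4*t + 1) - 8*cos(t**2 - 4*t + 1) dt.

Let u = t**2 - 4*t + 1, so du = (2*t - 4) dt.
Rewriting, the integral becomes 2·∫ cos(u) du = 2·sin(u).
Substituting back, u = t**2 - 4*t + 1.

2*sin(t**2 - 4*t + 1) + C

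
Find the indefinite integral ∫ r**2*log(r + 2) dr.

Use integration by parts with u = log(r + 2), dv = r**2 dr.
Then du = 1/(r + 2) dr and v = r**3/3.

r**3*log(r + 2)/3 - r**3/9 + r**2/3 - 4*r/3 + 8*log(r + 2)/3 + C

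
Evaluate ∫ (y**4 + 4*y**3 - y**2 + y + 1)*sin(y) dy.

Use integration by parts with u = y**4 + 4*y**3 - y**2 + y + 1, dv = sin(y) dy, so v = -cos(y).
Apply parts 4 times (tabular method): alternate signs, differentiate u down to 0, integrate dv up.

-y**4*cos(y) + 4*y**3*sin(y) - 4*y**3*cos(y) + 12*y**2*sin(y) + 13*y**2*cos(y) - 26*y*sin(y) + 23*y*cos(y) - 23*sin(y) - 27*cos(y) + C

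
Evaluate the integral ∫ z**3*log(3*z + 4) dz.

Use integration by parts with u = log(3*z + 4), dv = z**3 dz.
Then du = 3/(3*z + 4) dz and v = z**4/4.

z**4*log(3*z + 4)/4 - z**4/16 + z**3/9 - 2*z**2/9 + 16*z/27 - 64*log(3*z + 4)/81 + C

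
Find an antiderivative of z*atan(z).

z**2*atan(z)/2 - z/2 + atan(z)/2 + C

Use integration by parts with u = arctan(z), dv = z dz.
Then du = 1/(z**2 + 1) dz.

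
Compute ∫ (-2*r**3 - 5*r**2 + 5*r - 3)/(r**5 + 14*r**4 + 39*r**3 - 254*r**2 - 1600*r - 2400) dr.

Factor the denominator: (r - 5)*(r + 4)**2*(r + 5)*(r + 6).
Partial-fraction decomposition: 219/(44*(r + 6)) - 97/(10*(r + 5)) + 1543/(324*(r + 4)) - 25/(18*(r + 4)**2) - 353/(8910*(r - 5)).
Integrate each term; A/(r−a) gives A·log|r−a|; A/(r−a)² gives −A/(r−a).

-353*log(r - 5)/8910 + 1543*log(r + 4)/324 - 97*log(r + 5)/10 + 219*log(r + 6)/44 + 25/(18*r + 72) + C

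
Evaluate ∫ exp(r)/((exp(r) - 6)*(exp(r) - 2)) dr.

Let u = e^r, du = e^r dr.
The integral becomes ∫ du/((u-6)(u-2)); decompose into partial fractions.

log(exp(r) - 6)/4 - log(exp(r) - 2)/4 + C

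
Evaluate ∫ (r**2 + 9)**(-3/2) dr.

r/(9*sqrt(r**2 + 9)) + C

Substitute r = 3·tan(θ), so dr = 3·sec(θ)^2 dθ and the radical becomes sqrt(r**2 + 9) = 3·sec(θ) by the Pythagorean identity.
Integrate the resulting trig expression in θ, then back-substitute tan(θ) = r/3, sec(θ) = sqrt(r**2 + 9)/3 (absorbing any constant into C).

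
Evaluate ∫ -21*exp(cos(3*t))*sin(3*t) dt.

7*exp(cos(3*t)) + C

Let u = cos(3*t), so du = (-3*sin(3*t)) dt.
Rewriting, the integral becomes 7·∫ e^u du = 7·e^u.
Substituting back, u = cos(3*t).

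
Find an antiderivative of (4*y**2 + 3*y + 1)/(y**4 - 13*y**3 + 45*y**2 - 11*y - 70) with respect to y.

Factor the denominator: (y - 7)*(y - 5)*(y - 2)*(y + 1).
Partial-fraction decomposition: -1/(72*(y + 1)) + 23/(45*(y - 2)) - 29/(9*(y - 5)) + 109/(40*(y - 7)).
Integrate each term: A/(y−a) contributes A·log|y−a|.

109*log(y - 7)/40 - 29*log(y - 5)/9 + 23*log(y - 2)/45 - log(y + 1)/72 + C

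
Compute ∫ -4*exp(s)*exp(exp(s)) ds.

-4*exp(exp(s)) + C

Let u = exp(s), so du = (exp(s)) ds.
Rewriting, the integral becomes -4·∫ e^u du = -4·e^u.
Substituting back, u = exp(s).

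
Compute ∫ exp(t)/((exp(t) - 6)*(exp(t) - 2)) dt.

log(exp(t) - 6)/4 - log(exp(t) - 2)/4 + C

Let u = e^t, du = e^t dt.
The integral becomes ∫ du/((u-2)(u-6)); decompose into partial fractions.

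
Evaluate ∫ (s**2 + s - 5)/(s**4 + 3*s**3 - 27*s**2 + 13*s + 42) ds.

7*log(s - 3)/40 - log(s - 2)/27 - 5*log(s + 1)/72 - 37*log(s + 7)/540 + C

Factor the denominator: (s - 3)*(s - 2)*(s + 1)*(s + 7).
Partial-fraction decomposition: -37/(540*(s + 7)) - 5/(72*(s + 1)) - 1/(27*(s - 2)) + 7/(40*(s - 3)).
Integrate each term: A/(s−a) contributes A·log|s−a|.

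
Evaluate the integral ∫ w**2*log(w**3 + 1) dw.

Let u = w**3 + 1, so du = (3*w**2) dw.
The integral becomes (1/3)·∫ log(u) du; integrate by parts with u′=log(u), dv′=du.

w**3*log(w**3 + 1)/3 - w**3/3 + log(w**3 + 1)/3 + C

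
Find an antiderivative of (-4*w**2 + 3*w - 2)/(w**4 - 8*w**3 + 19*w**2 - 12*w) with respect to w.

Factor the denominator: w*(w - 4)*(w - 3)*(w - 1).
Partial-fraction decomposition: -1/(2*(w - 1)) + 29/(6*(w - 3)) - 9/(2*(w - 4)) + 1/(6*w).
Integrate each term: A/(w−a) contributes A·log|w−a|.

log(w)/6 - 9*log(w - 4)/2 + 29*log(w - 3)/6 - log(w - 1)/2 + C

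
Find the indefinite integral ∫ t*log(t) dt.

Use integration by parts with u = log(t), dv = t dt.
Then du = 1/t dt and v = t**2/2.

t**2*log(t)/2 - t**2/4 + C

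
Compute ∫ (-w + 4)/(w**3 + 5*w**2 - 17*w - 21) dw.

Factor the denominator: (w - 3)*(w + 1)*(w + 7).
Partial-fraction decomposition: 11/(60*(w + 7)) - 5/(24*(w + 1)) + 1/(40*(w - 3)).
Integrate each term: A/(w−a) contributes A·log|w−a|.

log(w - 3)/40 - 5*log(w + 1)/24 + 11*log(w + 7)/60 + C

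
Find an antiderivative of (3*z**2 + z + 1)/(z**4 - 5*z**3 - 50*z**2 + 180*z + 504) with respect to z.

155*log(z - 7)/117 - 115*log(z - 6)/96 + 11*log(z + 2)/288 - 103*log(z + 6)/624 + C

Factor the denominator: (z - 7)*(z - 6)*(z + 2)*(z + 6).
Partial-fraction decomposition: -103/(624*(z + 6)) + 11/(288*(z + 2)) - 115/(96*(z - 6)) + 155/(117*(z - 7)).
Integrate each term: A/(z−a) contributes A·log|z−a|.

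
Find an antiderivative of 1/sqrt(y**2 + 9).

Substitute y = 3·tan(θ), so dy = 3·sec(θ)^2 dθ and the radical becomes sqrt(y**2 + 9) = 3·sec(θ) by the Pythagorean identity.
Integrate the resulting trig expression in θ, then back-substitute tan(θ) = y/3, sec(θ) = sqrt(y**2 + 9)/3 (absorbing any constant into C).

log(y + sqrt(y**2 + 9)) + C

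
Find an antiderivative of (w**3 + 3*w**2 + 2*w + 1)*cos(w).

Use integration by parts with u = w**3 + 3*w**2 + 2*w + 1, dv = cos(w) dw, so v = sin(w).
Apply parts 3 times (tabular method): alternate signs, differentiate u down to 0, integrate dv up.

w**3*sin(w) + 3*w**2*sin(w) + 3*w**2*cos(w) - 4*w*sin(w) + 6*w*cos(w) - 5*sin(w) - 4*cos(w) + C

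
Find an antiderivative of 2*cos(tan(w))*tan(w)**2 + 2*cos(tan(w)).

Let u = tan(w), so du = (tan(w)**2 + 1) dw.
Rewriting, the integral becomes 2·∫ cos(u) du = 2·sin(u).
Substituting back, u = tan(w).

2*sin(tan(w)) + C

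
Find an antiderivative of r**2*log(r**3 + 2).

r**3*log(r**3 + 2)/3 - r**3/3 + 2*log(r**3 + 2)/3 + C

Let u = r**3 + 2, so du = (3*r**2) dr.
The integral becomes (1/3)·∫ log(u) du; integrate by parts with u′=log(u), dv′=du.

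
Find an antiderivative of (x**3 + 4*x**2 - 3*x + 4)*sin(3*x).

Use integration by parts with u = x**3 + 4*x**2 - 3*x + 4, dv = sin(3*x) dx, so v = -cos(3*x)/3.
Apply parts 3 times (tabular method): alternate signs, differentiate u down to 0, integrate dv up.

-x**3*cos(3*x)/3 + x**2*sin(3*x)/3 - 4*x**2*cos(3*x)/3 + 8*x*sin(3*x)/9 + 11*x*cos(3*x)/9 - 11*sin(3*x)/27 - 28*cos(3*x)/27 + C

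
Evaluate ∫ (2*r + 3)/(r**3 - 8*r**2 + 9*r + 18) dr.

Factor the denominator: (r - 6)*(r - 3)*(r + 1).
Partial-fraction decomposition: 1/(28*(r + 1)) - 3/(4*(r - 3)) + 5/(7*(r - 6)).
Integrate each term: A/(r−a) contributes A·log|r−a|.

5*log(r - 6)/7 - 3*log(r - 3)/4 + log(r + 1)/28 + C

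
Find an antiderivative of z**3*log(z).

z**4*log(z)/4 - z**4/16 + C

Use integration by parts with u = log(z), dv = z**3 dz.
Then du = 1/z dz and v = z**4/4.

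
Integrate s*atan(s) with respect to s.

s**2*atan(s)/2 - s/2 + atan(s)/2 + C

Use integration by parts with u = arctan(s), dv = s ds.
Then du = 1/(s**2 + 1) ds.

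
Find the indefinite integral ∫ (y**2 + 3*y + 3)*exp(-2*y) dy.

(-y**2 - 4*y - 5)*exp(-2*y)/2 + C

Use integration by parts with u = y**2 + 3*y + 3, dv = exp(-2*y) dy, so v = -exp(-2*y)/2.
Apply parts 2 times (tabular method): alternate signs, differentiate u down to 0, integrate dv up.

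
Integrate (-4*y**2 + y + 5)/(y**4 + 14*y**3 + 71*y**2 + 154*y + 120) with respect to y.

Factor the denominator: (y + 2)*(y + 3)*(y + 4)*(y + 5).
Partial-fraction decomposition: 50/(3*(y + 5)) - 63/(2*(y + 4)) + 17/(y + 3) - 13/(6*(y + 2)).
Integrate each term: A/(y−a) contributes A·log|y−a|.

-13*log(y + 2)/6 + 17*log(y + 3) - 63*log(y + 4)/2 + 50*log(y + 5)/3 + C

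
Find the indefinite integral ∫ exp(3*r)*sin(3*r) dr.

Let I denote the integral. Integrate by parts with u = sin(3*r), dv = exp(3*r) dr, so v = exp(3*r)/3: I = exp(3*r)*sin(3*r)/3 − ∫ exp(3*r)*cos(3*r) dr.
Apply parts again with u = cos(3*r), dv = exp(3*r) dr: ∫ exp(3*r)*cos(3*r) dr = exp(3*r)*cos(3*r)/3 + I. Substituting back brings back I: I = exp(3*r)*sin(3*r)/3 - exp(3*r)*cos(3*r)/3 − I.
Solving for I: (1 + 1)·I equals the remaining terms, so I = (1/2)·(exp(3*r)*sin(3*r)/3 - exp(3*r)*cos(3*r)/3).

exp(3*r)*sin(3*r)/6 - exp(3*r)*cos(3*r)/6 + C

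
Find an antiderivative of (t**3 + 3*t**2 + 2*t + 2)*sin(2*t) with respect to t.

-t**3*cos(2*t)/2 + 3*t**2*sin(2*t)/4 - 3*t**2*cos(2*t)/2 + 3*t*sin(2*t)/2 - t*cos(2*t)/4 + sin(2*t)/8 - cos(2*t)/4 + C

Use integration by parts with u = t**3 + 3*t**2 + 2*t + 2, dv = sin(2*t) dt, so v = -cos(2*t)/2.
Apply parts 3 times (tabular method): alternate signs, differentiate u down to 0, integrate dv up.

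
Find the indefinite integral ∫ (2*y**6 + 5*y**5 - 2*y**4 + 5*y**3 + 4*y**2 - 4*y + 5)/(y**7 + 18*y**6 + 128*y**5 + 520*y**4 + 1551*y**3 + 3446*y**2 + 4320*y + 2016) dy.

Factor the denominator: (y + 1)*(y + 2)*(y + 4)**2*(y + 7)*(y**2 + 9).
Partial-fraction decomposition: -(5561*y - 3634)/(18850*(y**2 + 9)) + 9665/(1044*(y + 7)) - 2177/(300*(y + 4)) + 31/(6*(y + 4)**2) + 15/(52*(y + 2)) + 1/(180*(y + 1)).
Integrate each term; A/(y−a) gives A·log|y−a|; the (By+D)/(y²+p²) term gives a log and an atan.

log(y + 1)/180 + 15*log(y + 2)/52 - 2177*log(y + 4)/300 + 9665*log(y + 7)/1044 - 5561*log(y**2 + 9)/37700 + 1817*atan(y/3)/28275 - 31/(6*y + 24) + C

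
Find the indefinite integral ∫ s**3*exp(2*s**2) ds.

(2*s**2 - 1)*exp(2*s**2)/8 + C

Let u = s², du = 2s ds; rewrite as (1/2)∫ u^1·exp(2u) du.
Now integrate by parts 1 time.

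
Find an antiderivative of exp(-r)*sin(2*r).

Let I denote the integral. Integrate by parts with u = sin(2*r), dv = exp(-r) dr, so v = -exp(-r): I = -exp(-r)*sin(2*r) + 2·∫ exp(-r)*cos(2*r) dr.
Apply parts again with u = cos(2*r), dv = exp(-r) dr: ∫ exp(-r)*cos(2*r) dr = -exp(-r)*cos(2*r) − 2·I. Substituting back brings back I: I = -exp(-r)*sin(2*r) - 2*exp(-r)*cos(2*r) − 4·I.
Solving for I: (1 + 4)·I equals the remaining terms, so I = (1/5)·(-exp(-r)*sin(2*r) - 2*exp(-r)*cos(2*r)).

-exp(-r)*sin(2*r)/5 - 2*exp(-r)*cos(2*r)/5 + C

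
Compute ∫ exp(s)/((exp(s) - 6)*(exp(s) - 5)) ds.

Let u = e^s, du = e^s ds.
The integral becomes ∫ du/((u-5)(u-6)); decompose into partial fractions.

log(exp(s) - 6) - log(exp(s) - 5) + C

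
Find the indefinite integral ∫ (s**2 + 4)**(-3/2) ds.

Substitute s = 2·tan(θ), so ds = 2·sec(θ)^2 dθ and the radical becomes sqrt(s**2 + 4) = 2·sec(θ) by the Pythagorean identity.
Integrate the resulting trig expression in θ, then back-substitute tan(θ) = s/2, sec(θ) = sqrt(s**2 + 4)/2 (absorbing any constant into C).

s/(4*sqrt(s**2 + 4)) + C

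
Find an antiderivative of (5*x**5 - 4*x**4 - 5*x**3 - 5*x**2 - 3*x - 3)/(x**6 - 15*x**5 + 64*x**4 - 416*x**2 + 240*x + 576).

Factor the denominator: (x - 6)**2*(x - 4)*(x - 2)*(x + 1)*(x + 2).
Partial-fraction decomposition: 67/(512*(x + 2)) - 3/(245*(x + 1)) - 9/(128*(x - 2)) + 1227/(80*(x - 4)) - 260559/(25088*(x - 6)) + 32415/(448*(x - 6)**2).
Integrate each term; A/(x−a) gives A·log|x−a|; A/(x−a)² gives −A/(x−a).

-260559*log(x - 6)/25088 + 1227*log(x - 4)/80 - 9*log(x - 2)/128 - 3*log(x + 1)/245 + 67*log(x + 2)/512 - 32415/(448*x - 2688) + C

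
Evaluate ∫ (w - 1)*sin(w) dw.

-w*cos(w) + sin(w) + cos(w) + C

Use integration by parts with u = w - 1, dv = sin(w) dw, so v = -cos(w).
Apply parts 1 times (tabular method): alternate signs, differentiate u down to 0, integrate dv up.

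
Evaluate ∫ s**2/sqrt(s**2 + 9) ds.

s*sqrt(s**2 + 9)/2 - 9*log(s + sqrt(s**2 + 9))/2 + C

Substitute s = 3·tan(θ), so ds = 3·sec(θ)^2 dθ and the radical becomes sqrt(s**2 + 9) = 3·sec(θ) by the Pythagorean identity.
Integrate the resulting trig expression in θ, then back-substitute tan(θ) = s/3, sec(θ) = sqrt(s**2 + 9)/3 (absorbing any constant into C).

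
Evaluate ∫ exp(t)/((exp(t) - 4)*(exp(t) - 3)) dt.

log(exp(t) - 4) - log(exp(t) - 3) + C

Let u = e^t, du = e^t dt.
The integral becomes ∫ du/((u-3)(u-4)); decompose into partial fractions.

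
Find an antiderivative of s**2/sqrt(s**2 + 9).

Substitute s = 3·tan(θ), so ds = 3·sec(θ)^2 dθ and the radical becomes sqrt(s**2 + 9) = 3·sec(θ) by the Pythagorean identity.
Integrate the resulting trig expression in θ, then back-substitute tan(θ) = s/3, sec(θ) = sqrt(s**2 + 9)/3 (absorbing any constant into C).

s*sqrt(s**2 + 9)/2 - 9*log(s + sqrt(s**2 + 9))/2 + C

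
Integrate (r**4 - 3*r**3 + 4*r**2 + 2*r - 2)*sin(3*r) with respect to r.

-r**4*cos(3*r)/3 + 4*r**3*sin(3*r)/9 + r**3*cos(3*r) - r**2*sin(3*r) - 8*r**2*cos(3*r)/9 + 16*r*sin(3*r)/27 - 4*r*cos(3*r)/3 + 4*sin(3*r)/9 + 70*cos(3*r)/81 + C

Use integration by parts with u = r**4 - 3*r**3 + 4*r**2 + 2*r - 2, dv = sin(3*r) dr, so v = -cos(3*r)/3.
Apply parts 4 times (tabular method): alternate signs, differentiate u down to 0, integrate dv up.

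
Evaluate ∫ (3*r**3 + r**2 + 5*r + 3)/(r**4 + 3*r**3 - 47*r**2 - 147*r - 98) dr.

31*log(r - 7)/28 + log(r + 1)/12 - 3*log(r + 2)/5 + 253*log(r + 7)/105 + C

Factor the denominator: (r - 7)*(r + 1)*(r + 2)*(r + 7).
Partial-fraction decomposition: 253/(105*(r + 7)) - 3/(5*(r + 2)) + 1/(12*(r + 1)) + 31/(28*(r - 7)).
Integrate each term: A/(r−a) contributes A·log|r−a|.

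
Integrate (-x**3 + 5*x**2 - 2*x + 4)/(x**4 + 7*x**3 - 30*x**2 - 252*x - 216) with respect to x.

Factor the denominator: (x - 6)*(x + 1)*(x + 6)**2.
Partial-fraction decomposition: -799/(900*(x + 6)) + 103/(15*(x + 6)**2) - 12/(175*(x + 1)) - 11/(252*(x - 6)).
Integrate each term; A/(x−a) gives A·log|x−a|; A/(x−a)² gives −A/(x−a).

-11*log(x - 6)/252 - 12*log(x + 1)/175 - 799*log(x + 6)/900 - 103/(15*x + 90) + C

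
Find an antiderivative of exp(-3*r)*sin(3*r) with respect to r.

Let I denote the integral. Integrate by parts with u = sin(3*r), dv = exp(-3*r) dr, so v = -exp(-3*r)/3: I = -exp(-3*r)*sin(3*r)/3 + ∫ exp(-3*r)*cos(3*r) dr.
Apply parts again with u = cos(3*r), dv = exp(-3*r) dr: ∫ exp(-3*r)*cos(3*r) dr = -exp(-3*r)*cos(3*r)/3 − I. Substituting back brings back I: I = -exp(-3*r)*sin(3*r)/3 - exp(-3*r)*cos(3*r)/3 − I.
Solving for I: (1 + 1)·I equals the remaining terms, so I = (1/2)·(-exp(-3*r)*sin(3*r)/3 - exp(-3*r)*cos(3*r)/3).

-exp(-3*r)*sin(3*r)/6 - exp(-3*r)*cos(3*r)/6 + C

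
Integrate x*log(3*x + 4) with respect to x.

Use integration by parts with u = log(3*x + 4), dv = x dx.
Then du = 3/(3*x + 4) dx and v = x**2/2.

x**2*log(3*x + 4)/2 - x**2/4 + 2*x/3 - 8*log(3*x + 4)/9 + C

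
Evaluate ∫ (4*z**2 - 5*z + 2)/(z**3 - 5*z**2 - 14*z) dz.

-log(z)/7 + 163*log(z - 7)/63 + 14*log(z + 2)/9 + C

Factor the denominator: z*(z - 7)*(z + 2).
Partial-fraction decomposition: 14/(9*(z + 2)) + 163/(63*(z - 7)) - 1/(7*z).
Integrate each term: A/(z−a) contributes A·log|z−a|.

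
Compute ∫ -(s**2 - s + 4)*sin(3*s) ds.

Use integration by parts with u = s**2 - s + 4, dv = -sin(3*s) ds, so v = cos(3*s)/3.
Apply parts 2 times (tabular method): alternate signs, differentiate u down to 0, integrate dv up.

s**2*cos(3*s)/3 - 2*s*sin(3*s)/9 - s*cos(3*s)/3 + sin(3*s)/9 + 34*cos(3*s)/27 + C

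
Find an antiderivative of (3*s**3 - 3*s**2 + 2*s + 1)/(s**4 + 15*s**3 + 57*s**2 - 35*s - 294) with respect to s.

17*log(s - 2)/405 + 113*log(s + 3)/80 + 2003*log(s + 7)/1296 + 1189/(36*s + 252) + C

Factor the denominator: (s - 2)*(s + 3)*(s + 7)**2.
Partial-fraction decomposition: 2003/(1296*(s + 7)) - 1189/(36*(s + 7)**2) + 113/(80*(s + 3)) + 17/(405*(s - 2)).
Integrate each term; A/(s−a) gives A·log|s−a|; A/(s−a)² gives −A/(s−a).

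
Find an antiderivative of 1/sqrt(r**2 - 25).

Substitute r = 5·sec(θ), so dr = 5·sec(θ)*tan(θ) dθ and the radical becomes sqrt(r**2 - 25) = 5·tan(θ) by the Pythagorean identity.
Integrate the resulting trig expression in θ, then back-substitute sec(θ) = r/5, tan(θ) = sqrt(r**2 - 25)/5 (absorbing any constant into C).

log(r + sqrt(r**2 - 25)) + C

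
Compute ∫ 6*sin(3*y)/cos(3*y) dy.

-2*log(cos(3*y)) + C

Let u = cos(3*y), so du = (-3*sin(3*y)) dy.
Rewriting, the integral becomes -2·∫ 1/u du = -2·log(u).
Substituting back, u = cos(3*y).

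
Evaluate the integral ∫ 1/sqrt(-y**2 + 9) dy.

asin(y/3) + C

Substitute y = 3·sin(θ), so dy = 3·cos(θ) dθ and the radical becomes sqrt(-y**2 + 9) = 3·cos(θ) by the Pythagorean identity.
Integrate the resulting trig expression in θ, then back-substitute θ = asin(y/3), sin(θ) = y/3, cos(θ) = sqrt(-y**2 + 9)/3 (absorbing any constant into C).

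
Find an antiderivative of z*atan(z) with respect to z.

z**2*atan(z)/2 - z/2 + atan(z)/2 + C

Use integration by parts with u = arctan(z), dv = z dz.
Then du = 1/(z**2 + 1) dz.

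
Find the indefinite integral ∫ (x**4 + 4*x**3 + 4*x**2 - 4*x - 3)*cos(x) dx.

Use integration by parts with u = x**4 + 4*x**3 + 4*x**2 - 4*x - 3, dv = cos(x) dx, so v = sin(x).
Apply parts 4 times (tabular method): alternate signs, differentiate u down to 0, integrate dv up.

x**4*sin(x) + 4*x**3*sin(x) + 4*x**3*cos(x) - 8*x**2*sin(x) + 12*x**2*cos(x) - 28*x*sin(x) - 16*x*cos(x) + 13*sin(x) - 28*cos(x) + C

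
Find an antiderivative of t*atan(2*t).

Use integration by parts with u = arctan(2*t), dv = t dt.
Then du = 2/(4*t**2 + 1) dt.

t**2*atan(2*t)/2 - t/4 + atan(2*t)/8 + C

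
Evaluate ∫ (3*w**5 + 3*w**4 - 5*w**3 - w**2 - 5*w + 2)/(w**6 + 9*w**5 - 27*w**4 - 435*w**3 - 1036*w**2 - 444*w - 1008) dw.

Factor the denominator: (w - 7)*(w + 4)*(w + 6)**2*(w**2 + 1).
Partial-fraction decomposition: -3*(73*w + 2411)/(1163650*(w**2 + 1)) - 113279/(462722*(w + 6)) - 9182/(481*(w + 6)**2) + 989/(374*(w + 4)) + 55827/(92950*(w - 7)).
Integrate each term; A/(w−a) gives A·log|w−a|; the (Bw+D)/(w²+p²) term gives a log and an atan.

55827*log(w - 7)/92950 + 989*log(w + 4)/374 - 113279*log(w + 6)/462722 - 219*log(w**2 + 1)/2327300 - 7233*atan(w)/1163650 + 9182/(481*w + 2886) + C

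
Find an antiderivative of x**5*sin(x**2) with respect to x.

Let u = x², du = 2x dx; rewrite as (1/2)∫ u^2·sin(1u) du.
Now integrate by parts 2 times.

-x**4*cos(x**2)/2 + x**2*sin(x**2) + cos(x**2) + C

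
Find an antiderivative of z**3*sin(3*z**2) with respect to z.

Let u = z², du = 2z dz; rewrite as (1/2)∫ u^1·sin(3u) du.
Now integrate by parts 1 time.

-z**2*cos(3*z**2)/6 + sin(3*z**2)/18 + C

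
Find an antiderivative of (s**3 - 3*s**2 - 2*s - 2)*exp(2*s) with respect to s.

(4*s**3 - 18*s**2 + 10*s - 13)*exp(2*s)/8 + C

Use integration by parts with u = s**3 - 3*s**2 - 2*s - 2, dv = exp(2*s) ds, so v = exp(2*s)/2.
Apply parts 3 times (tabular method): alternate signs, differentiate u down to 0, integrate dv up.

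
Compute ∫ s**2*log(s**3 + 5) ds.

Let u = s**3 + 5, so du = (3*s**2) ds.
The integral becomes (1/3)·∫ log(u) du; integrate by parts with u′=log(u), dv′=du.

s**3*log(s**3 + 5)/3 - s**3/3 + 5*log(s**3 + 5)/3 + C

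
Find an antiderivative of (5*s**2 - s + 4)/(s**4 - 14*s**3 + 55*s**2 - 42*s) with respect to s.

-2*log(s)/21 + 121*log(s - 7)/21 - 89*log(s - 6)/15 + 4*log(s - 1)/15 + C

Factor the denominator: s*(s - 7)*(s - 6)*(s - 1).
Partial-fraction decomposition: 4/(15*(s - 1)) - 89/(15*(s - 6)) + 121/(21*(s - 7)) - 2/(21*s).
Integrate each term: A/(s−a) contributes A·log|s−a|.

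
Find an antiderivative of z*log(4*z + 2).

Use integration by parts with u = log(4*z + 2), dv = z dz.
Then du = 4/(4*z + 2) dz and v = z**2/2.

z**2*log(4*z + 2)/2 - z**2/4 + z/4 - log(2*z + 1)/8 + C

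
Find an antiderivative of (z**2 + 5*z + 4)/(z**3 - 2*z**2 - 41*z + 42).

Factor the denominator: (z - 7)*(z - 1)*(z + 6).
Partial-fraction decomposition: 10/(91*(z + 6)) - 5/(21*(z - 1)) + 44/(39*(z - 7)).
Integrate each term: A/(z−a) contributes A·log|z−a|.

44*log(z - 7)/39 - 5*log(z - 1)/21 + 10*log(z + 6)/91 + C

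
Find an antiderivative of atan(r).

r*atan(r) - log(r**2 + 1)/2 + C

Use integration by parts with u = arctan(r), dv = dr.
Then du = 1/(r**2 + 1) dr.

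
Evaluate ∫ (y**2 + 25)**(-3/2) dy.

Substitute y = 5·tan(θ), so dy = 5·sec(θ)^2 dθ and the radical becomes sqrt(y**2 + 25) = 5·sec(θ) by the Pythagorean identity.
Integrate the resulting trig expression in θ, then back-substitute tan(θ) = y/5, sec(θ) = sqrt(y**2 + 25)/5 (absorbing any constant into C).

y/(25*sqrt(y**2 + 25)) + C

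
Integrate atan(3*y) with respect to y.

Use integration by parts with u = arctan(3*y), dv = dy.
Then du = 3/(9*y**2 + 1) dy.

y*atan(3*y) - log(9*y**2 + 1)/6 + C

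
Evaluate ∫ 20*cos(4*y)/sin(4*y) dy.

5*log(sin(4*y)) + C

Let u = sin(4*y), so du = (4*cos(4*y)) dy.
Rewriting, the integral becomes 5·∫ 1/u du = 5·log(u).
Substituting back, u = sin(4*y).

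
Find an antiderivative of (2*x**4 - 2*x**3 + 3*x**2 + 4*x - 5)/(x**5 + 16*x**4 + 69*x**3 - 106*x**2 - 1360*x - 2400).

443*log(x - 4)/6480 - 667*log(x + 4)/16 - 9034*log(x + 5)/81 + 3103*log(x + 6)/20 - 1550/(9*x + 45) + C

Factor the denominator: (x - 4)*(x + 4)*(x + 5)**2*(x + 6).
Partial-fraction decomposition: 3103/(20*(x + 6)) - 9034/(81*(x + 5)) + 1550/(9*(x + 5)**2) - 667/(16*(x + 4)) + 443/(6480*(x - 4)).
Integrate each term; A/(x−a) gives A·log|x−a|; A/(x−a)² gives −A/(x−a).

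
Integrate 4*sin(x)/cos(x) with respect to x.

-4*log(cos(x)) + C

Let u = cos(x), so du = (-sin(x)) dx.
Rewriting, the integral becomes -4·∫ 1/u du = -4·log(u).
Substituting back, u = cos(x).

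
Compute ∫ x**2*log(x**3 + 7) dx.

Let u = x**3 + 7, so du = (3*x**2) dx.
The integral becomes (1/3)·∫ log(u) du; integrate by parts with u′=log(u), dv′=du.

x**3*log(x**3 + 7)/3 - x**3/3 + 7*log(x**3 + 7)/3 + C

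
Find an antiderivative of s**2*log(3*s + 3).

Use integration by parts with u = log(3*s + 3), dv = s**2 ds.
Then du = 3/(3*s + 3) ds and v = s**3/3.

s**3*log(3*s + 3)/3 - s**3/9 + s**2/6 - s/3 + log(s + 1)/3 + C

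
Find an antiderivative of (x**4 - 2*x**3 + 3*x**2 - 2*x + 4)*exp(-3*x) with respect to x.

Use integration by parts with u = x**4 - 2*x**3 + 3*x**2 - 2*x + 4, dv = exp(-3*x) dx, so v = -exp(-3*x)/3.
Apply parts 4 times (tabular method): alternate signs, differentiate u down to 0, integrate dv up.

(-27*x**4 + 18*x**3 - 63*x**2 + 12*x - 104)*exp(-3*x)/81 + C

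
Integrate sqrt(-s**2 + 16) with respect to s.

Substitute s = 4·sin(θ), so ds = 4·cos(θ) dθ and the radical becomes sqrt(-s**2 + 16) = 4·cos(θ) by the Pythagorean identity.
Integrate the resulting trig expression in θ, then back-substitute θ = asin(s/4), sin(θ) = s/4, cos(θ) = sqrt(-s**2 + 16)/4 (absorbing any constant into C).

s*sqrt(-s**2 + 16)/2 + 8*asin(s/4) + C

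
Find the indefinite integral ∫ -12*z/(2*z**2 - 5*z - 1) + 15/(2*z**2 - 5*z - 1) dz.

Let u = 2*z**2 - 5*z - 1, so du = (4*z - 5) dz.
Rewriting, the integral becomes -3·∫ 1/u du = -3·log(u).
Substituting back, u = 2*z**2 - 5*z - 1.

-3*log(2*z**2 - 5*z - 1) + C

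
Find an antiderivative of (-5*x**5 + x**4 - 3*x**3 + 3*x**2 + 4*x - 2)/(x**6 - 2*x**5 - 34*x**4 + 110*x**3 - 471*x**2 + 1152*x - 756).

Factor the denominator: (x - 6)*(x - 2)*(x - 1)*(x + 7)*(x**2 + 9).
Partial-fraction decomposition: -(37802*x + 117867)/(84825*(x**2 + 9)) - 14597/(9048*(x + 7)) - 1/(200*(x - 1)) + 25/(78*(x - 2)) - 19051/(5850*(x - 6)).
Integrate each term; A/(x−a) gives A·log|x−a|; the (Bx+D)/(x²+p²) term gives a log and an atan.

-19051*log(x - 6)/5850 + 25*log(x - 2)/78 - log(x - 1)/200 - 14597*log(x + 7)/9048 - 18901*log(x**2 + 9)/84825 - 39289*atan(x/3)/84825 + C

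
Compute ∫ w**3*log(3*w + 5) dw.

w**4*log(3*w + 5)/4 - w**4/16 + 5*w**3/36 - 25*w**2/72 + 125*w/108 - 625*log(3*w + 5)/324 + C

Use integration by parts with u = log(3*w + 5), dv = w**3 dw.
Then du = 3/(3*w + 5) dw and v = w**4/4.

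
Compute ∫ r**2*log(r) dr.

r**3*log(r)/3 - r**3/9 + C

Use integration by parts with u = log(r), dv = r**2 dr.
Then du = 1/r dr and v = r**3/3.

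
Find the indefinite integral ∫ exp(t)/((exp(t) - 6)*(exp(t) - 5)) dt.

log(exp(t) - 6) - log(exp(t) - 5) + C

Let u = e^t, du = e^t dt.
The integral becomes ∫ du/((u-5)(u-6)); decompose into partial fractions.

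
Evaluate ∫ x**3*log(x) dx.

x**4*log(x)/4 - x**4/16 + C

Use integration by parts with u = log(x), dv = x**3 dx.
Then du = 1/x dx and v = x**4/4.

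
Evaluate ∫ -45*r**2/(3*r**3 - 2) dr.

-5*log(3*r**3 - 2) + C

Let u = 3*r**3 - 2, so du = (9*r**2) dr.
Rewriting, the integral becomes -5·∫ 1/u du = -5·log(u).
Substituting back, u = 3*r**3 - 2.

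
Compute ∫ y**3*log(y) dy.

y**4*log(y)/4 - y**4/16 + C

Use integration by parts with u = log(y), dv = y**3 dy.
Then du = 1/y dy and v = y**4/4.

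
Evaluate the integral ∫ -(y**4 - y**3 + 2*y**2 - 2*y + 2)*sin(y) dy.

y**4*cos(y) - 4*y**3*sin(y) - y**3*cos(y) + 3*y**2*sin(y) - 10*y**2*cos(y) + 20*y*sin(y) + 4*y*cos(y) - 4*sin(y) + 22*cos(y) + C

Use integration by parts with u = y**4 - y**3 + 2*y**2 - 2*y + 2, dv = -sin(y) dy, so v = cos(y).
Apply parts 4 times (tabular method): alternate signs, differentiate u down to 0, integrate dv up.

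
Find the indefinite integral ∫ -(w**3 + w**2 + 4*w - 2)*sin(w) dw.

w**3*cos(w) - 3*w**2*sin(w) + w**2*cos(w) - 2*w*sin(w) - 2*w*cos(w) + 2*sin(w) - 4*cos(w) + C

Use integration by parts with u = w**3 + w**2 + 4*w - 2, dv = -sin(w) dw, so v = cos(w).
Apply parts 3 times (tabular method): alternate signs, differentiate u down to 0, integrate dv up.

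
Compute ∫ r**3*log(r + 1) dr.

Use integration by parts with u = log(r + 1), dv = r**3 dr.
Then du = 1/(r + 1) dr and v = r**4/4.

r**4*log(r + 1)/4 - r**4/16 + r**3/12 - r**2/8 + r/4 - log(r + 1)/4 + C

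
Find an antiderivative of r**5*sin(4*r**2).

-r**4*cos(4*r**2)/8 + r**2*sin(4*r**2)/16 + cos(4*r**2)/64 + C

Let u = r², du = 2r dr; rewrite as (1/2)∫ u^2·sin(4u) du.
Now integrate by parts 2 times.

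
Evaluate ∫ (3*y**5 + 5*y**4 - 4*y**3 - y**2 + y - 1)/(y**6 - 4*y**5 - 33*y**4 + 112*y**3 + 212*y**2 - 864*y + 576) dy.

28913*log(y - 6)/6000 - 1019*log(y - 3)/294 + 47*log(y - 2)/48 - 3*log(y - 1)/250 + 49979*log(y + 4)/73500 + 519/(700*y + 2800) + C

Factor the denominator: (y - 6)*(y - 3)*(y - 2)*(y - 1)*(y + 4)**2.
Partial-fraction decomposition: 49979/(73500*(y + 4)) - 519/(700*(y + 4)**2) - 3/(250*(y - 1)) + 47/(48*(y - 2)) - 1019/(294*(y - 3)) + 28913/(6000*(y - 6)).
Integrate each term; A/(y−a) gives A·log|y−a|; A/(y−a)² gives −A/(y−a).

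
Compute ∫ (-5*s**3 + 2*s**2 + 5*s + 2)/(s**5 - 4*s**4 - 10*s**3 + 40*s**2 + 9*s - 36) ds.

-38*log(s - 4)/15 + 25*log(s - 3)/12 + log(s - 1)/12 - log(s + 1)/20 + 5*log(s + 3)/12 + C

Factor the denominator: (s - 4)*(s - 3)*(s - 1)*(s + 1)*(s + 3).
Partial-fraction decomposition: 5/(12*(s + 3)) - 1/(20*(s + 1)) + 1/(12*(s - 1)) + 25/(12*(s - 3)) - 38/(15*(s - 4)).
Integrate each term: A/(s−a) contributes A·log|s−a|.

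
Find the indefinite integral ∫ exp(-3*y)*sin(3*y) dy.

Let I denote the integral. Integrate by parts with u = sin(3*y), dv = exp(-3*y) dy, so v = -exp(-3*y)/3: I = -exp(-3*y)*sin(3*y)/3 + ∫ exp(-3*y)*cos(3*y) dy.
Apply parts again with u = cos(3*y), dv = exp(-3*y) dy: ∫ exp(-3*y)*cos(3*y) dy = -exp(-3*y)*cos(3*y)/3 − I. Substituting back brings back I: I = -exp(-3*y)*sin(3*y)/3 - exp(-3*y)*cos(3*y)/3 − I.
Solving for I: (1 + 1)·I equals the remaining terms, so I = (1/2)·(-exp(-3*y)*sin(3*y)/3 - exp(-3*y)*cos(3*y)/3).

-exp(-3*y)*sin(3*y)/6 - exp(-3*y)*cos(3*y)/6 + C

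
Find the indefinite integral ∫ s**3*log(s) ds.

s**4*log(s)/4 - s**4/16 + C

Use integration by parts with u = log(s), dv = s**3 ds.
Then du = 1/s ds and v = s**4/4.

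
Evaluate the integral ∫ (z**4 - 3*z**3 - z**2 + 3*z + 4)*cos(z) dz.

z**4*sin(z) - 3*z**3*sin(z) + 4*z**3*cos(z) - 13*z**2*sin(z) - 9*z**2*cos(z) + 21*z*sin(z) - 26*z*cos(z) + 30*sin(z) + 21*cos(z) + C

Use integration by parts with u = z**4 - 3*z**3 - z**2 + 3*z + 4, dv = cos(z) dz, so v = sin(z).
Apply parts 4 times (tabular method): alternate signs, differentiate u down to 0, integrate dv up.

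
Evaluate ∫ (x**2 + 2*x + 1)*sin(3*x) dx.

Use integration by parts with u = x**2 + 2*x + 1, dv = sin(3*x) dx, so v = -cos(3*x)/3.
Apply parts 2 times (tabular method): alternate signs, differentiate u down to 0, integrate dv up.

-x**2*cos(3*x)/3 + 2*x*sin(3*x)/9 - 2*x*cos(3*x)/3 + 2*sin(3*x)/9 - 7*cos(3*x)/27 + C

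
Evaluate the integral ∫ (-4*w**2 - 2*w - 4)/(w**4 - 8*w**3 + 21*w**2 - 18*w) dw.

Factor the denominator: w*(w - 3)**2*(w - 2).
Partial-fraction decomposition: -12/(w - 2) + 106/(9*(w - 3)) - 46/(3*(w - 3)**2) + 2/(9*w).
Integrate each term; A/(w−a) gives A·log|w−a|; A/(w−a)² gives −A/(w−a).

2*log(w)/9 + 106*log(w - 3)/9 - 12*log(w - 2) + 46/(3*w - 9) + C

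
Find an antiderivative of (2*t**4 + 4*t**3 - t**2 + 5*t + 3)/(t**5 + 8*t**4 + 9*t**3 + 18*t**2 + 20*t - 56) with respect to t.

Factor the denominator: (t - 1)*(t + 2)*(t + 7)*(t**2 + 4).
Partial-fraction decomposition: (467*t - 1838)/(2120*(t**2 + 4)) + 3349/(2120*(t + 7)) + 11/(120*(t + 2)) + 13/(120*(t - 1)).
Integrate each term; A/(t−a) gives A·log|t−a|; the (Bt+D)/(t²+p²) term gives a log and an atan.

13*log(t - 1)/120 + 11*log(t + 2)/120 + 3349*log(t + 7)/2120 + 467*log(t**2 + 4)/4240 - 919*atan(t/2)/2120 + C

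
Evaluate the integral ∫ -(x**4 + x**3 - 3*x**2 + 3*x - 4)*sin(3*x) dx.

x**4*cos(3*x)/3 - 4*x**3*sin(3*x)/9 + x**3*cos(3*x)/3 - x**2*sin(3*x)/3 - 13*x**2*cos(3*x)/9 + 26*x*sin(3*x)/27 + 7*x*cos(3*x)/9 - 7*sin(3*x)/27 - 82*cos(3*x)/81 + C

Use integration by parts with u = x**4 + x**3 - 3*x**2 + 3*x - 4, dv = -sin(3*x) dx, so v = cos(3*x)/3.
Apply parts 4 times (tabular method): alternate signs, differentiate u down to 0, integrate dv up.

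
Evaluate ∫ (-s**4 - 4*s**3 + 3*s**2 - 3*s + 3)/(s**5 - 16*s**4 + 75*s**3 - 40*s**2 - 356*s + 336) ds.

Factor the denominator: (s - 7)*(s - 6)*(s - 4)*(s - 1)*(s + 2).
Partial-fraction decomposition: 37/(1296*(s + 2)) + 1/(135*(s - 1)) - 473/(108*(s - 4)) + 2067/(80*(s - 6)) - 1822/(81*(s - 7)).
Integrate each term: A/(s−a) contributes A·log|s−a|.

-1822*log(s - 7)/81 + 2067*log(s - 6)/80 - 473*log(s - 4)/108 + log(s - 1)/135 + 37*log(s + 2)/1296 + C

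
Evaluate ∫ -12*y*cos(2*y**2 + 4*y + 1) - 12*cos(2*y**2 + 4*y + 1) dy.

Let u = 2*y**2 + 4*y + 1, so du = (4*y + 4) dy.
Rewriting, the integral becomes -3·∫ cos(u) du = -3·sin(u).
Substituting back, u = 2*y**2 + 4*y + 1.

-3*sin(2*y**2 + 4*y + 1) + C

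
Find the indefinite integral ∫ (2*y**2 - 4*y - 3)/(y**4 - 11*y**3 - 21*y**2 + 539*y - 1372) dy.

-131*log(y - 7)/1764 + 13*log(y - 4)/99 - 123*log(y + 7)/2156 - 67/(42*y - 294) + C

Factor the denominator: (y - 7)**2*(y - 4)*(y + 7).
Partial-fraction decomposition: -123/(2156*(y + 7)) + 13/(99*(y - 4)) - 131/(1764*(y - 7)) + 67/(42*(y - 7)**2).
Integrate each term; A/(y−a) gives A·log|y−a|; A/(y−a)² gives −A/(y−a).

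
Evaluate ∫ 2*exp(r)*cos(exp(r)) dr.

2*sin(exp(r)) + C

Let u = exp(r), so du = (exp(r)) dr.
Rewriting, the integral becomes 2·∫ cos(u) du = 2·sin(u).
Substituting back, u = exp(r).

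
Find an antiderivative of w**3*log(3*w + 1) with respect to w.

w**4*log(3*w + 1)/4 - w**4/16 + w**3/36 - w**2/72 + w/108 - log(3*w + 1)/324 + C

Use integration by parts with u = log(3*w + 1), dv = w**3 dw.
Then du = 3/(3*w + 1) dw and v = w**4/4.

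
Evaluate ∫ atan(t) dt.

t*atan(t) - log(t**2 + 1)/2 + C

Use integration by parts with u = arctan(t), dv = dt.
Then du = 1/(t**2 + 1) dt.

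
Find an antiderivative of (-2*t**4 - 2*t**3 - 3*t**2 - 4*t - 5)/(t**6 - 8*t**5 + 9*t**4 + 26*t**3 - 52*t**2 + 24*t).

-5*log(t)/24 - 3161*log(t - 6)/4800 + 73*log(t - 2)/32 - 328*log(t - 1)/225 + 25*log(t + 2)/576 + 16/(15*t - 15) + C

Factor the denominator: t*(t - 6)*(t - 2)*(t - 1)**2*(t + 2).
Partial-fraction decomposition: 25/(576*(t + 2)) - 328/(225*(t - 1)) - 16/(15*(t - 1)**2) + 73/(32*(t - 2)) - 3161/(4800*(t - 6)) - 5/(24*t).
Integrate each term; A/(t−a) gives A·log|t−a|; A/(t−a)² gives −A/(t−a).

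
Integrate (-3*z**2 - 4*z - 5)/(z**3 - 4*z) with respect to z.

Factor the denominator: z*(z - 2)*(z + 2).
Partial-fraction decomposition: -9/(8*(z + 2)) - 25/(8*(z - 2)) + 5/(4*z).
Integrate each term: A/(z−a) contributes A·log|z−a|.

5*log(z)/4 - 25*log(z - 2)/8 - 9*log(z + 2)/8 + C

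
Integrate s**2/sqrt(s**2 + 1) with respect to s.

Substitute s = tan(θ), so ds = sec(θ)^2 dθ and the radical becomes sqrt(s**2 + 1) = sec(θ) by the Pythagorean identity.
Integrate the resulting trig expression in θ, then back-substitute tan(θ) = s, sec(θ) = sqrt(s**2 + 1) (absorbing any constant into C).

s*sqrt(s**2 + 1)/2 - log(s + sqrt(s**2 + 1))/2 + C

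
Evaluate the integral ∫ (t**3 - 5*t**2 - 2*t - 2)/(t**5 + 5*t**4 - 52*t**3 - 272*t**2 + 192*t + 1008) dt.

82*log(t - 7)/7605 + 9*log(t - 2)/640 - 13*log(t + 2)/288 + 439*log(t + 6)/21632 - 193/(208*t + 1248) + C

Factor the denominator: (t - 7)*(t - 2)*(t + 2)*(t + 6)**2.
Partial-fraction decomposition: 439/(21632*(t + 6)) + 193/(208*(t + 6)**2) - 13/(288*(t + 2)) + 9/(640*(t - 2)) + 82/(7605*(t - 7)).
Integrate each term; A/(t−a) gives A·log|t−a|; A/(t−a)² gives −A/(t−a).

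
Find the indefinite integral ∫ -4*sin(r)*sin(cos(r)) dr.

-4*cos(cos(r)) + C

Let u = cos(r), so du = (-sin(r)) dr.
Rewriting, the integral becomes 4·∫ sin(u) du = 4·-cos(u).
Substituting back, u = cos(r).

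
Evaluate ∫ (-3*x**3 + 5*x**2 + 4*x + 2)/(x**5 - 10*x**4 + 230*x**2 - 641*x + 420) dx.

Factor the denominator: (x - 7)*(x - 4)*(x - 3)*(x - 1)*(x + 5).
Partial-fraction decomposition: 241/(2592*(x + 5)) - 1/(27*(x - 1)) - 11/(32*(x - 3)) + 94/(81*(x - 4)) - 377/(432*(x - 7)).
Integrate each term: A/(x−a) contributes A·log|x−a|.

-377*log(x - 7)/432 + 94*log(x - 4)/81 - 11*log(x - 3)/32 - log(x - 1)/27 + 241*log(x + 5)/2592 + C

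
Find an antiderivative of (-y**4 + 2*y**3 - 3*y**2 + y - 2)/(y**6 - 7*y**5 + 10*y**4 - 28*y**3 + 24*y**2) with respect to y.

-log(y)/18 - 121*log(y - 6)/900 + 3*log(y - 1)/25 + 7*log(y**2 + 4)/200 - 23*atan(y/2)/200 + 1/(12*y) + C

Factor the denominator: y**2*(y - 6)*(y - 1)*(y**2 + 4).
Partial-fraction decomposition: (7*y - 23)/(100*(y**2 + 4)) + 3/(25*(y - 1)) - 121/(900*(y - 6)) - 1/(18*y) - 1/(12*y**2).
Integrate each term; A/(y−a) gives A·log|y−a|; the (By+D)/(y²+p²) term gives a log and an atan.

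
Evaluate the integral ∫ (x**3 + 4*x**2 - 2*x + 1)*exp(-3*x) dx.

(-9*x**3 - 45*x**2 - 12*x - 13)*exp(-3*x)/27 + C

Use integration by parts with u = x**3 + 4*x**2 - 2*x + 1, dv = exp(-3*x) dx, so v = -exp(-3*x)/3.
Apply parts 3 times (tabular method): alternate signs, differentiate u down to 0, integrate dv up.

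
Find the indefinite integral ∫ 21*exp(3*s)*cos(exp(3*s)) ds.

Let u = exp(3*s), so du = (3*exp(3*s)) ds.
Rewriting, the integral becomes 7·∫ cos(u) du = 7·sin(u).
Substituting back, u = exp(3*s).

7*sin(exp(3*s)) + C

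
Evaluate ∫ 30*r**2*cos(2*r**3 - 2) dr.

Let u = 2*r**3 - 2, so du = (6*r**2) dr.
Rewriting, the integral becomes 5·∫ cos(u) du = 5·sin(u).
Substituting back, u = 2*r**3 - 2.

5*sin(2*r**3 - 2) + C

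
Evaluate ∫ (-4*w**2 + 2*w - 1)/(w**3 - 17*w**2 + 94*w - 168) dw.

Factor the denominator: (w - 7)*(w - 6)*(w - 4).
Partial-fraction decomposition: -19/(2*(w - 4)) + 133/(2*(w - 6)) - 61/(w - 7).
Integrate each term: A/(w−a) contributes A·log|w−a|.

-61*log(w - 7) + 133*log(w - 6)/2 - 19*log(w - 4)/2 + C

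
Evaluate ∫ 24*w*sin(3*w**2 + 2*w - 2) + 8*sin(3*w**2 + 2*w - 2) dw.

-4*cos(3*w**2 + 2*w - 2) + C

Let u = 3*w**2 + 2*w - 2, so du = (6*w + 2) dw.
Rewriting, the integral becomes 4·∫ sin(u) du = 4·-cos(u).
Substituting back, u = 3*w**2 + 2*w - 2.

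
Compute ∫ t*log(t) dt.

Use integration by parts with u = log(t), dv = t dt.
Then du = 1/t dt and v = t**2/2.

t**2*log(t)/2 - t**2/4 + C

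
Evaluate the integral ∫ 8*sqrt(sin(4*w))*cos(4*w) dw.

4*sin(4*w)**(3/2)/3 + C

Let u = sin(4*w), so du = (4*cos(4*w)) dw.
Rewriting, the integral becomes 2·∫ √u du = 2·(2/3)u^(3/2).
Substituting back, u = sin(4*w).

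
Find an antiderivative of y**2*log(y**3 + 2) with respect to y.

Let u = y**3 + 2, so du = (3*y**2) dy.
The integral becomes (1/3)·∫ log(u) du; integrate by parts with u′=log(u), dv′=du.

y**3*log(y**3 + 2)/3 - y**3/3 + 2*log(y**3 + 2)/3 + C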